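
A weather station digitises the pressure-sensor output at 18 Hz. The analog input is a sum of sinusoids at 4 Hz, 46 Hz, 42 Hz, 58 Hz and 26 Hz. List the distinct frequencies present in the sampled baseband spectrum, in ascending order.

fs/2 = 9 Hz.
4 Hz ≤ fs/2 = 9 Hz, passes unchanged.
46 Hz mod fs = 10 Hz.
10 Hz > fs/2 = 9 Hz, folds to fs − 10 Hz = 8 Hz.
42 Hz mod fs = 6 Hz.
6 Hz ≤ fs/2 = 9 Hz, appears at 6 Hz.
58 Hz mod fs = 4 Hz.
4 Hz ≤ fs/2 = 9 Hz, appears at 4 Hz.
26 Hz mod fs = 8 Hz.
8 Hz ≤ fs/2 = 9 Hz, appears at 8 Hz.
Distinct values: {4 Hz, 6 Hz, 8 Hz}.

4 Hz, 6 Hz, 8 Hz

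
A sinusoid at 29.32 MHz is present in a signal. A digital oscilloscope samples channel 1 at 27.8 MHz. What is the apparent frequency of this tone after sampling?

29.32 MHz mod fs = 1.52 MHz.
1.52 MHz ≤ fs/2 = 13.9 MHz, appears at 1.52 MHz.

1.52 MHz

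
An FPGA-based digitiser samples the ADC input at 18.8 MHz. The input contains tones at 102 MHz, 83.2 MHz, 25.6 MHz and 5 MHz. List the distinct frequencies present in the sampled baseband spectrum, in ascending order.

fs/2 = 9.4 MHz.
102 MHz mod fs = 8 MHz.
8 MHz ≤ fs/2 = 9.4 MHz, appears at 8 MHz.
83.2 MHz mod fs = 8 MHz.
8 MHz ≤ fs/2 = 9.4 MHz, appears at 8 MHz.
25.6 MHz mod fs = 6.8 MHz.
6.8 MHz ≤ fs/2 = 9.4 MHz, appears at 6.8 MHz.
5 MHz ≤ fs/2 = 9.4 MHz, passes unchanged.
Distinct values: {5 MHz, 6.8 MHz, 8 MHz}.

5 MHz, 6.8 MHz, 8 MHz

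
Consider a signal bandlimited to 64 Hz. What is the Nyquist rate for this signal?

Nyquist rate = 2 × 64 Hz = 128 Hz.

128 Hz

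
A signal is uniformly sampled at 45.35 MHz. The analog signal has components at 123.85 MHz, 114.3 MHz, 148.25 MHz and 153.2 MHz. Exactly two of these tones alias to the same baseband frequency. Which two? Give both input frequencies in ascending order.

fs/2 = 22.675 MHz.
123.85 MHz mod fs = 33.15 MHz.
33.15 MHz > fs/2 = 22.675 MHz, folds to fs − 33.15 MHz = 12.2 MHz.
114.3 MHz mod fs = 23.6 MHz.
23.6 MHz > fs/2 = 22.675 MHz, folds to fs − 23.6 MHz = 21.75 MHz.
148.25 MHz mod fs = 12.2 MHz.
12.2 MHz ≤ fs/2 = 22.675 MHz, appears at 12.2 MHz.
153.2 MHz mod fs = 17.15 MHz.
17.15 MHz ≤ fs/2 = 22.675 MHz, appears at 17.15 MHz.
123.85 MHz and 148.25 MHz both map to 12.2 MHz.

123.85 MHz, 148.25 MHz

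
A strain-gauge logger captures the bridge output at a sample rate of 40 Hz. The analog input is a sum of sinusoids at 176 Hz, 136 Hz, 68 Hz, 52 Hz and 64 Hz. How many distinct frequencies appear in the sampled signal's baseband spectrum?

fs/2 = 20 Hz.
176 Hz mod fs = 16 Hz.
16 Hz ≤ fs/2 = 20 Hz, appears at 16 Hz.
136 Hz mod fs = 16 Hz.
16 Hz ≤ fs/2 = 20 Hz, appears at 16 Hz.
68 Hz mod fs = 28 Hz.
28 Hz > fs/2 = 20 Hz, folds to fs − 28 Hz = 12 Hz.
52 Hz mod fs = 12 Hz.
12 Hz ≤ fs/2 = 20 Hz, appears at 12 Hz.
64 Hz mod fs = 24 Hz.
24 Hz > fs/2 = 20 Hz, folds to fs − 24 Hz = 16 Hz.
Distinct values: {12 Hz, 16 Hz} → 2.

2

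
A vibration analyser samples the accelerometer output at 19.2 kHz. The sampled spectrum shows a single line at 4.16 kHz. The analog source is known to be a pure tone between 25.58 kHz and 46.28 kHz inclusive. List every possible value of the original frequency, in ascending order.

34.24 kHz, 42.56 kHz

Frequencies that alias to 4.16 kHz are k·fs ± 4.16 kHz for integer k ≥ 0.
k=0: 4.16 kHz.
k=1: 15.04 kHz, 23.36 kHz.
k=2: 34.24 kHz, 42.56 kHz.
k=3: 53.44 kHz, 61.76 kHz.
Within [25.58 kHz, 46.28 kHz]: 34.24 kHz, 42.56 kHz.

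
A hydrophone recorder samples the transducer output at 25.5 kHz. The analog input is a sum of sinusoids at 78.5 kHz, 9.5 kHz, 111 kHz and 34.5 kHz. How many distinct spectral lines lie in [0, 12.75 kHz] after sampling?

3

fs/2 = 12.75 kHz.
78.5 kHz mod fs = 2 kHz.
2 kHz ≤ fs/2 = 12.75 kHz, appears at 2 kHz.
9.5 kHz ≤ fs/2 = 12.75 kHz, passes unchanged.
111 kHz mod fs = 9 kHz.
9 kHz ≤ fs/2 = 12.75 kHz, appears at 9 kHz.
34.5 kHz mod fs = 9 kHz.
9 kHz ≤ fs/2 = 12.75 kHz, appears at 9 kHz.
Distinct values: {2 kHz, 9 kHz, 9.5 kHz} → 3.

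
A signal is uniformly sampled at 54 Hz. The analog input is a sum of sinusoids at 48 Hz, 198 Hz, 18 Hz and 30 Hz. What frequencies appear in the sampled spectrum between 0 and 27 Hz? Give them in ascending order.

6 Hz, 18 Hz, 24 Hz

fs/2 = 27 Hz.
48 Hz > fs/2 = 27 Hz, folds to fs − 48 Hz = 6 Hz.
198 Hz mod fs = 36 Hz.
36 Hz > fs/2 = 27 Hz, folds to fs − 36 Hz = 18 Hz.
18 Hz ≤ fs/2 = 27 Hz, passes unchanged.
30 Hz > fs/2 = 27 Hz, folds to fs − 30 Hz = 24 Hz.
Distinct values: {6 Hz, 18 Hz, 24 Hz}.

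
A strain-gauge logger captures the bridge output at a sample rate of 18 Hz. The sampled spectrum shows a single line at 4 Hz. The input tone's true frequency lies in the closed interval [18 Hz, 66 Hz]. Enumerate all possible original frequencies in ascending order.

22 Hz, 32 Hz, 40 Hz, 50 Hz, 58 Hz

Frequencies that alias to 4 Hz are k·fs ± 4 Hz for integer k ≥ 0.
k=0: 4 Hz.
k=1: 14 Hz, 22 Hz.
k=2: 32 Hz, 40 Hz.
k=3: 50 Hz, 58 Hz.
k=4: 68 Hz, 76 Hz.
Within [18 Hz, 66 Hz]: 22 Hz, 32 Hz, 40 Hz, 50 Hz, 58 Hz.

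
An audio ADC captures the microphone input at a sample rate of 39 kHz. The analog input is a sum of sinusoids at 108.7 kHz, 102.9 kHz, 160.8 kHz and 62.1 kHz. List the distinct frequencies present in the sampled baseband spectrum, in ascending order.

fs/2 = 19.5 kHz.
108.7 kHz mod fs = 30.7 kHz.
30.7 kHz > fs/2 = 19.5 kHz, folds to fs − 30.7 kHz = 8.3 kHz.
102.9 kHz mod fs = 24.9 kHz.
24.9 kHz > fs/2 = 19.5 kHz, folds to fs − 24.9 kHz = 14.1 kHz.
160.8 kHz mod fs = 4.8 kHz.
4.8 kHz ≤ fs/2 = 19.5 kHz, appears at 4.8 kHz.
62.1 kHz mod fs = 23.1 kHz.
23.1 kHz > fs/2 = 19.5 kHz, folds to fs − 23.1 kHz = 15.9 kHz.
Distinct values: {4.8 kHz, 8.3 kHz, 14.1 kHz, 15.9 kHz}.

4.8 kHz, 8.3 kHz, 14.1 kHz, 15.9 kHz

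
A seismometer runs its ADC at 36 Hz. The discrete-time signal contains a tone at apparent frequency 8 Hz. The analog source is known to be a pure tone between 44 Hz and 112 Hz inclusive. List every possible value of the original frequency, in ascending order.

Frequencies that alias to 8 Hz are k·fs ± 8 Hz for integer k ≥ 0.
k=0: 8 Hz.
k=1: 28 Hz, 44 Hz.
k=2: 64 Hz, 80 Hz.
k=3: 100 Hz, 116 Hz.
k=4: 136 Hz, 152 Hz.
Within [44 Hz, 112 Hz]: 44 Hz, 64 Hz, 80 Hz, 100 Hz.

44 Hz, 64 Hz, 80 Hz, 100 Hz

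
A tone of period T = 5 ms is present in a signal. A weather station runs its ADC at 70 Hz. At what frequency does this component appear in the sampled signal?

T = 5 ms → f = 1/T = 200 Hz.
200 Hz mod fs = 60 Hz.
60 Hz > fs/2 = 35 Hz, folds to fs − 60 Hz = 10 Hz.

10 Hz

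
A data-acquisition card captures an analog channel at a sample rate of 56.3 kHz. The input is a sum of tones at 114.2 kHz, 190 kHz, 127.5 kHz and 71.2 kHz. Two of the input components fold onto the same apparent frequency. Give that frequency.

fs/2 = 28.15 kHz.
114.2 kHz mod fs = 1.6 kHz.
1.6 kHz ≤ fs/2 = 28.15 kHz, appears at 1.6 kHz.
190 kHz mod fs = 21.1 kHz.
21.1 kHz ≤ fs/2 = 28.15 kHz, appears at 21.1 kHz.
127.5 kHz mod fs = 14.9 kHz.
14.9 kHz ≤ fs/2 = 28.15 kHz, appears at 14.9 kHz.
71.2 kHz mod fs = 14.9 kHz.
14.9 kHz ≤ fs/2 = 28.15 kHz, appears at 14.9 kHz.
71.2 kHz and 127.5 kHz both map to 14.9 kHz.

14.9 kHz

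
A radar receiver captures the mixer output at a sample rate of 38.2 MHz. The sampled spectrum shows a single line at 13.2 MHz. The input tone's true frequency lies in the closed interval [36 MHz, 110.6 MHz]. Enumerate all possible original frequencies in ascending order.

51.4 MHz, 63.2 MHz, 89.6 MHz, 101.4 MHz

Frequencies that alias to 13.2 MHz are k·fs ± 13.2 MHz for integer k ≥ 0.
k=0: 13.2 MHz.
k=1: 25 MHz, 51.4 MHz.
k=2: 63.2 MHz, 89.6 MHz.
k=3: 101.4 MHz, 127.8 MHz.
k=4: 139.6 MHz, 166 MHz.
Within [36 MHz, 110.6 MHz]: 51.4 MHz, 63.2 MHz, 89.6 MHz, 101.4 MHz.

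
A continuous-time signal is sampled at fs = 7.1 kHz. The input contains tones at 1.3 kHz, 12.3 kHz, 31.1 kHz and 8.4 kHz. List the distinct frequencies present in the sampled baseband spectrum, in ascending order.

fs/2 = 3.55 kHz.
1.3 kHz ≤ fs/2 = 3.55 kHz, passes unchanged.
12.3 kHz mod fs = 5.2 kHz.
5.2 kHz > fs/2 = 3.55 kHz, folds to fs − 5.2 kHz = 1.9 kHz.
31.1 kHz mod fs = 2.7 kHz.
2.7 kHz ≤ fs/2 = 3.55 kHz, appears at 2.7 kHz.
8.4 kHz mod fs = 1.3 kHz.
1.3 kHz ≤ fs/2 = 3.55 kHz, appears at 1.3 kHz.
Distinct values: {1.3 kHz, 1.9 kHz, 2.7 kHz}.

1.3 kHz, 1.9 kHz, 2.7 kHz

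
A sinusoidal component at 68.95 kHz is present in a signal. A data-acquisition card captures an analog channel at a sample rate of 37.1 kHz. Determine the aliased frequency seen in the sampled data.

68.95 kHz mod fs = 31.85 kHz.
31.85 kHz > fs/2 = 18.55 kHz, folds to fs − 31.85 kHz = 5.25 kHz.

5.25 kHz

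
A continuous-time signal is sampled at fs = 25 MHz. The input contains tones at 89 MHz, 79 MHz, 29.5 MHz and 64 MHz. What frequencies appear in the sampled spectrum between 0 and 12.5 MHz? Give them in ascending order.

fs/2 = 12.5 MHz.
89 MHz mod fs = 14 MHz.
14 MHz > fs/2 = 12.5 MHz, folds to fs − 14 MHz = 11 MHz.
79 MHz mod fs = 4 MHz.
4 MHz ≤ fs/2 = 12.5 MHz, appears at 4 MHz.
29.5 MHz mod fs = 4.5 MHz.
4.5 MHz ≤ fs/2 = 12.5 MHz, appears at 4.5 MHz.
64 MHz mod fs = 14 MHz.
14 MHz > fs/2 = 12.5 MHz, folds to fs − 14 MHz = 11 MHz.
Distinct values: {4 MHz, 4.5 MHz, 11 MHz}.

4 MHz, 4.5 MHz, 11 MHz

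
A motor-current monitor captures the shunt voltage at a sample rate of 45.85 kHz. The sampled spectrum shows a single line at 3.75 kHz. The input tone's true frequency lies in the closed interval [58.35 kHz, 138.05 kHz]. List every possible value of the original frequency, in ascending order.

Frequencies that alias to 3.75 kHz are k·fs ± 3.75 kHz for integer k ≥ 0.
k=0: 3.75 kHz.
k=1: 42.1 kHz, 49.6 kHz.
k=2: 87.95 kHz, 95.45 kHz.
k=3: 133.8 kHz, 141.3 kHz.
k=4: 179.65 kHz, 187.15 kHz.
Within [58.35 kHz, 138.05 kHz]: 87.95 kHz, 95.45 kHz, 133.8 kHz.

87.95 kHz, 95.45 kHz, 133.8 kHz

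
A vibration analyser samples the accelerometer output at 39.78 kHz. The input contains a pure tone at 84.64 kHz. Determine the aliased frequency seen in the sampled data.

5.08 kHz

84.64 kHz mod fs = 5.08 kHz.
5.08 kHz ≤ fs/2 = 19.89 kHz, appears at 5.08 kHz.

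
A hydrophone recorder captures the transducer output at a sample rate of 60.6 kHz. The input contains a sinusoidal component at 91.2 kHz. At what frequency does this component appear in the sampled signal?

91.2 kHz mod fs = 30.6 kHz.
30.6 kHz > fs/2 = 30.3 kHz, folds to fs − 30.6 kHz = 30 kHz.

30 kHz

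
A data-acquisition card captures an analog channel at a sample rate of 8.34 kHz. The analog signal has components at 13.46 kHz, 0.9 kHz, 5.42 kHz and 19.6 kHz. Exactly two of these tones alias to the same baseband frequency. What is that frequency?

2.92 kHz

fs/2 = 4.17 kHz.
13.46 kHz mod fs = 5.12 kHz.
5.12 kHz > fs/2 = 4.17 kHz, folds to fs − 5.12 kHz = 3.22 kHz.
0.9 kHz ≤ fs/2 = 4.17 kHz, passes unchanged.
5.42 kHz > fs/2 = 4.17 kHz, folds to fs − 5.42 kHz = 2.92 kHz.
19.6 kHz mod fs = 2.92 kHz.
2.92 kHz ≤ fs/2 = 4.17 kHz, appears at 2.92 kHz.
5.42 kHz and 19.6 kHz both map to 2.92 kHz.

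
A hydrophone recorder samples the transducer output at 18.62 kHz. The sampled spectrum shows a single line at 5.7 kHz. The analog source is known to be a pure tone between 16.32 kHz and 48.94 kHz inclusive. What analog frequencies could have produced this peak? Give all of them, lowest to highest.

Frequencies that alias to 5.7 kHz are k·fs ± 5.7 kHz for integer k ≥ 0.
k=0: 5.7 kHz.
k=1: 12.92 kHz, 24.32 kHz.
k=2: 31.54 kHz, 42.94 kHz.
k=3: 50.16 kHz, 61.56 kHz.
Within [16.32 kHz, 48.94 kHz]: 24.32 kHz, 31.54 kHz, 42.94 kHz.

24.32 kHz, 31.54 kHz, 42.94 kHz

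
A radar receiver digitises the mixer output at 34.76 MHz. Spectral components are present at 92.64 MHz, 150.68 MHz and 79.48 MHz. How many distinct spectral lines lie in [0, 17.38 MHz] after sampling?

fs/2 = 17.38 MHz.
92.64 MHz mod fs = 23.12 MHz.
23.12 MHz > fs/2 = 17.38 MHz, folds to fs − 23.12 MHz = 11.64 MHz.
150.68 MHz mod fs = 11.64 MHz.
11.64 MHz ≤ fs/2 = 17.38 MHz, appears at 11.64 MHz.
79.48 MHz mod fs = 9.96 MHz.
9.96 MHz ≤ fs/2 = 17.38 MHz, appears at 9.96 MHz.
Distinct values: {9.96 MHz, 11.64 MHz} → 2.

2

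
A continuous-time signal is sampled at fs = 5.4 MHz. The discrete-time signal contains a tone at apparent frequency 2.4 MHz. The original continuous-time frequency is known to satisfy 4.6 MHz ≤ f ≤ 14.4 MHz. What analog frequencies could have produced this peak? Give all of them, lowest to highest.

7.8 MHz, 8.4 MHz, 13.2 MHz, 13.8 MHz

Frequencies that alias to 2.4 MHz are k·fs ± 2.4 MHz for integer k ≥ 0.
k=0: 2.4 MHz.
k=1: 3 MHz, 7.8 MHz.
k=2: 8.4 MHz, 13.2 MHz.
k=3: 13.8 MHz, 18.6 MHz.
k=4: 19.2 MHz, 24 MHz.
Within [4.6 MHz, 14.4 MHz]: 7.8 MHz, 8.4 MHz, 13.2 MHz, 13.8 MHz.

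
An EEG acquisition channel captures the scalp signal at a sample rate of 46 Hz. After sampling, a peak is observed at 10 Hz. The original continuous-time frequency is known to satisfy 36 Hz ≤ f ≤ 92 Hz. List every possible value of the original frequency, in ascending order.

36 Hz, 56 Hz, 82 Hz

Frequencies that alias to 10 Hz are k·fs ± 10 Hz for integer k ≥ 0.
k=0: 10 Hz.
k=1: 36 Hz, 56 Hz.
k=2: 82 Hz, 102 Hz.
k=3: 128 Hz, 148 Hz.
Within [36 Hz, 92 Hz]: 36 Hz, 56 Hz, 82 Hz.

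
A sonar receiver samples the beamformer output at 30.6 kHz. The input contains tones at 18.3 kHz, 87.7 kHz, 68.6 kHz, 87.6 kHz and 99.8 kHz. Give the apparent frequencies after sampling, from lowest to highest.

4.1 kHz, 4.2 kHz, 7.4 kHz, 8 kHz, 12.3 kHz

fs/2 = 15.3 kHz.
18.3 kHz > fs/2 = 15.3 kHz, folds to fs − 18.3 kHz = 12.3 kHz.
87.7 kHz mod fs = 26.5 kHz.
26.5 kHz > fs/2 = 15.3 kHz, folds to fs − 26.5 kHz = 4.1 kHz.
68.6 kHz mod fs = 7.4 kHz.
7.4 kHz ≤ fs/2 = 15.3 kHz, appears at 7.4 kHz.
87.6 kHz mod fs = 26.4 kHz.
26.4 kHz > fs/2 = 15.3 kHz, folds to fs − 26.4 kHz = 4.2 kHz.
99.8 kHz mod fs = 8 kHz.
8 kHz ≤ fs/2 = 15.3 kHz, appears at 8 kHz.
Distinct values: {4.1 kHz, 4.2 kHz, 7.4 kHz, 8 kHz, 12.3 kHz}.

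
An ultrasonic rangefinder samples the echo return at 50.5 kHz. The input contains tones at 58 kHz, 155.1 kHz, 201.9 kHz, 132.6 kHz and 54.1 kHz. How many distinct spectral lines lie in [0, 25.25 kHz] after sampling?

4

fs/2 = 25.25 kHz.
58 kHz mod fs = 7.5 kHz.
7.5 kHz ≤ fs/2 = 25.25 kHz, appears at 7.5 kHz.
155.1 kHz mod fs = 3.6 kHz.
3.6 kHz ≤ fs/2 = 25.25 kHz, appears at 3.6 kHz.
201.9 kHz mod fs = 50.4 kHz.
50.4 kHz > fs/2 = 25.25 kHz, folds to fs − 50.4 kHz = 0.1 kHz.
132.6 kHz mod fs = 31.6 kHz.
31.6 kHz > fs/2 = 25.25 kHz, folds to fs − 31.6 kHz = 18.9 kHz.
54.1 kHz mod fs = 3.6 kHz.
3.6 kHz ≤ fs/2 = 25.25 kHz, appears at 3.6 kHz.
Distinct values: {0.1 kHz, 3.6 kHz, 7.5 kHz, 18.9 kHz} → 4.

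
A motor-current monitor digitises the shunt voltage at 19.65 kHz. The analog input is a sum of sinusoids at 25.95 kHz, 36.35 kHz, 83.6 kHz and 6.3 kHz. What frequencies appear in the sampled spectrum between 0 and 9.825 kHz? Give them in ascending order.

fs/2 = 9.825 kHz.
25.95 kHz mod fs = 6.3 kHz.
6.3 kHz ≤ fs/2 = 9.825 kHz, appears at 6.3 kHz.
36.35 kHz mod fs = 16.7 kHz.
16.7 kHz > fs/2 = 9.825 kHz, folds to fs − 16.7 kHz = 2.95 kHz.
83.6 kHz mod fs = 5 kHz.
5 kHz ≤ fs/2 = 9.825 kHz, appears at 5 kHz.
6.3 kHz ≤ fs/2 = 9.825 kHz, passes unchanged.
Distinct values: {2.95 kHz, 5 kHz, 6.3 kHz}.

2.95 kHz, 5 kHz, 6.3 kHz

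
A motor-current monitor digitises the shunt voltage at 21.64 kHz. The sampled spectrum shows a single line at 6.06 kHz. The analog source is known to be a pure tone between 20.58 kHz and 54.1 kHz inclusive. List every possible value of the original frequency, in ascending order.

27.7 kHz, 37.22 kHz, 49.34 kHz

Frequencies that alias to 6.06 kHz are k·fs ± 6.06 kHz for integer k ≥ 0.
k=0: 6.06 kHz.
k=1: 15.58 kHz, 27.7 kHz.
k=2: 37.22 kHz, 49.34 kHz.
k=3: 58.86 kHz, 70.98 kHz.
Within [20.58 kHz, 54.1 kHz]: 27.7 kHz, 37.22 kHz, 49.34 kHz.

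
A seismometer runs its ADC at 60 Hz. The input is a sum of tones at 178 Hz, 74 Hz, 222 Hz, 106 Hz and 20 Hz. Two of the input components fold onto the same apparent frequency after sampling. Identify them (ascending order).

fs/2 = 30 Hz.
178 Hz mod fs = 58 Hz.
58 Hz > fs/2 = 30 Hz, folds to fs − 58 Hz = 2 Hz.
74 Hz mod fs = 14 Hz.
14 Hz ≤ fs/2 = 30 Hz, appears at 14 Hz.
222 Hz mod fs = 42 Hz.
42 Hz > fs/2 = 30 Hz, folds to fs − 42 Hz = 18 Hz.
106 Hz mod fs = 46 Hz.
46 Hz > fs/2 = 30 Hz, folds to fs − 46 Hz = 14 Hz.
20 Hz ≤ fs/2 = 30 Hz, passes unchanged.
74 Hz and 106 Hz both map to 14 Hz.

74 Hz, 106 Hz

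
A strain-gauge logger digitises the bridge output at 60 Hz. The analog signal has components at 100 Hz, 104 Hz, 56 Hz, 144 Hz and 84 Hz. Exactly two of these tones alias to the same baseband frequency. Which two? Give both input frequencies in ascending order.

84 Hz, 144 Hz

fs/2 = 30 Hz.
100 Hz mod fs = 40 Hz.
40 Hz > fs/2 = 30 Hz, folds to fs − 40 Hz = 20 Hz.
104 Hz mod fs = 44 Hz.
44 Hz > fs/2 = 30 Hz, folds to fs − 44 Hz = 16 Hz.
56 Hz > fs/2 = 30 Hz, folds to fs − 56 Hz = 4 Hz.
144 Hz mod fs = 24 Hz.
24 Hz ≤ fs/2 = 30 Hz, appears at 24 Hz.
84 Hz mod fs = 24 Hz.
24 Hz ≤ fs/2 = 30 Hz, appears at 24 Hz.
84 Hz and 144 Hz both map to 24 Hz.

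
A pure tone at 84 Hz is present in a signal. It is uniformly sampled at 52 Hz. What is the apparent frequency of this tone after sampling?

20 Hz

84 Hz mod fs = 32 Hz.
32 Hz > fs/2 = 26 Hz, folds to fs − 32 Hz = 20 Hz.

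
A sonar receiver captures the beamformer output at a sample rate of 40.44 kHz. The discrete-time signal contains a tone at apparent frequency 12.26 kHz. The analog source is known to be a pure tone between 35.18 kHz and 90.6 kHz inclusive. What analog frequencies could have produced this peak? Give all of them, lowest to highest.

52.7 kHz, 68.62 kHz

Frequencies that alias to 12.26 kHz are k·fs ± 12.26 kHz for integer k ≥ 0.
k=0: 12.26 kHz.
k=1: 28.18 kHz, 52.7 kHz.
k=2: 68.62 kHz, 93.14 kHz.
k=3: 109.06 kHz, 133.58 kHz.
Within [35.18 kHz, 90.6 kHz]: 52.7 kHz, 68.62 kHz.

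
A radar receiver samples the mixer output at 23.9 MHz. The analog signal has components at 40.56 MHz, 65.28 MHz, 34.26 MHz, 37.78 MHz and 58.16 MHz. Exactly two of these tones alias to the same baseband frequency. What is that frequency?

10.36 MHz

fs/2 = 11.95 MHz.
40.56 MHz mod fs = 16.66 MHz.
16.66 MHz > fs/2 = 11.95 MHz, folds to fs − 16.66 MHz = 7.24 MHz.
65.28 MHz mod fs = 17.48 MHz.
17.48 MHz > fs/2 = 11.95 MHz, folds to fs − 17.48 MHz = 6.42 MHz.
34.26 MHz mod fs = 10.36 MHz.
10.36 MHz ≤ fs/2 = 11.95 MHz, appears at 10.36 MHz.
37.78 MHz mod fs = 13.88 MHz.
13.88 MHz > fs/2 = 11.95 MHz, folds to fs − 13.88 MHz = 10.02 MHz.
58.16 MHz mod fs = 10.36 MHz.
10.36 MHz ≤ fs/2 = 11.95 MHz, appears at 10.36 MHz.
34.26 MHz and 58.16 MHz both map to 10.36 MHz.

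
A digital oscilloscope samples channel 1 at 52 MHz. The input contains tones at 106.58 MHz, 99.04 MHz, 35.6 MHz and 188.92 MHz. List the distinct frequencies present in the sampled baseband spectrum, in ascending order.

fs/2 = 26 MHz.
106.58 MHz mod fs = 2.58 MHz.
2.58 MHz ≤ fs/2 = 26 MHz, appears at 2.58 MHz.
99.04 MHz mod fs = 47.04 MHz.
47.04 MHz > fs/2 = 26 MHz, folds to fs − 47.04 MHz = 4.96 MHz.
35.6 MHz > fs/2 = 26 MHz, folds to fs − 35.6 MHz = 16.4 MHz.
188.92 MHz mod fs = 32.92 MHz.
32.92 MHz > fs/2 = 26 MHz, folds to fs − 32.92 MHz = 19.08 MHz.
Distinct values: {2.58 MHz, 4.96 MHz, 16.4 MHz, 19.08 MHz}.

2.58 MHz, 4.96 MHz, 16.4 MHz, 19.08 MHz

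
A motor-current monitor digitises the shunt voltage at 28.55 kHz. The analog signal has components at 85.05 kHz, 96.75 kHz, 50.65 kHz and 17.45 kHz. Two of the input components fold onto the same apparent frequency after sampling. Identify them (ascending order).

fs/2 = 14.275 kHz.
85.05 kHz mod fs = 27.95 kHz.
27.95 kHz > fs/2 = 14.275 kHz, folds to fs − 27.95 kHz = 0.6 kHz.
96.75 kHz mod fs = 11.1 kHz.
11.1 kHz ≤ fs/2 = 14.275 kHz, appears at 11.1 kHz.
50.65 kHz mod fs = 22.1 kHz.
22.1 kHz > fs/2 = 14.275 kHz, folds to fs − 22.1 kHz = 6.45 kHz.
17.45 kHz > fs/2 = 14.275 kHz, folds to fs − 17.45 kHz = 11.1 kHz.
17.45 kHz and 96.75 kHz both map to 11.1 kHz.

17.45 kHz, 96.75 kHz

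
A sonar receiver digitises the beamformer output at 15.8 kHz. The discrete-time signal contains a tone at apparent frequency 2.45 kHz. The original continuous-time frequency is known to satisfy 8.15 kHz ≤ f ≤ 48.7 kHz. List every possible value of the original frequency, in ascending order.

13.35 kHz, 18.25 kHz, 29.15 kHz, 34.05 kHz, 44.95 kHz

Frequencies that alias to 2.45 kHz are k·fs ± 2.45 kHz for integer k ≥ 0.
k=0: 2.45 kHz.
k=1: 13.35 kHz, 18.25 kHz.
k=2: 29.15 kHz, 34.05 kHz.
k=3: 44.95 kHz, 49.85 kHz.
k=4: 60.75 kHz, 65.65 kHz.
Within [8.15 kHz, 48.7 kHz]: 13.35 kHz, 18.25 kHz, 29.15 kHz, 34.05 kHz, 44.95 kHz.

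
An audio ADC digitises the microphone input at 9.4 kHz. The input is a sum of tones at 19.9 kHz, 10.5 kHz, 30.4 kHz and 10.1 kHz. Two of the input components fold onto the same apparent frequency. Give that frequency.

1.1 kHz

fs/2 = 4.7 kHz.
19.9 kHz mod fs = 1.1 kHz.
1.1 kHz ≤ fs/2 = 4.7 kHz, appears at 1.1 kHz.
10.5 kHz mod fs = 1.1 kHz.
1.1 kHz ≤ fs/2 = 4.7 kHz, appears at 1.1 kHz.
30.4 kHz mod fs = 2.2 kHz.
2.2 kHz ≤ fs/2 = 4.7 kHz, appears at 2.2 kHz.
10.1 kHz mod fs = 0.7 kHz.
0.7 kHz ≤ fs/2 = 4.7 kHz, appears at 0.7 kHz.
10.5 kHz and 19.9 kHz both map to 1.1 kHz.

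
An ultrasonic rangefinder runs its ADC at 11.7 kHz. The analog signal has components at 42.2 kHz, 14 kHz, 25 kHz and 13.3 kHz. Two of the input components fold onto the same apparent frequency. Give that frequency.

fs/2 = 5.85 kHz.
42.2 kHz mod fs = 7.1 kHz.
7.1 kHz > fs/2 = 5.85 kHz, folds to fs − 7.1 kHz = 4.6 kHz.
14 kHz mod fs = 2.3 kHz.
2.3 kHz ≤ fs/2 = 5.85 kHz, appears at 2.3 kHz.
25 kHz mod fs = 1.6 kHz.
1.6 kHz ≤ fs/2 = 5.85 kHz, appears at 1.6 kHz.
13.3 kHz mod fs = 1.6 kHz.
1.6 kHz ≤ fs/2 = 5.85 kHz, appears at 1.6 kHz.
13.3 kHz and 25 kHz both map to 1.6 kHz.

1.6 kHz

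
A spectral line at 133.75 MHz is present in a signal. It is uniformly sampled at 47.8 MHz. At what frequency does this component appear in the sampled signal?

133.75 MHz mod fs = 38.15 MHz.
38.15 MHz > fs/2 = 23.9 MHz, folds to fs − 38.15 MHz = 9.65 MHz.

9.65 MHz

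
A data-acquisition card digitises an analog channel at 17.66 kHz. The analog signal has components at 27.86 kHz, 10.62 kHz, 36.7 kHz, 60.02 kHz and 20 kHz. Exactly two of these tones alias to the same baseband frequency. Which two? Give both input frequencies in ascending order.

fs/2 = 8.83 kHz.
27.86 kHz mod fs = 10.2 kHz.
10.2 kHz > fs/2 = 8.83 kHz, folds to fs − 10.2 kHz = 7.46 kHz.
10.62 kHz > fs/2 = 8.83 kHz, folds to fs − 10.62 kHz = 7.04 kHz.
36.7 kHz mod fs = 1.38 kHz.
1.38 kHz ≤ fs/2 = 8.83 kHz, appears at 1.38 kHz.
60.02 kHz mod fs = 7.04 kHz.
7.04 kHz ≤ fs/2 = 8.83 kHz, appears at 7.04 kHz.
20 kHz mod fs = 2.34 kHz.
2.34 kHz ≤ fs/2 = 8.83 kHz, appears at 2.34 kHz.
10.62 kHz and 60.02 kHz both map to 7.04 kHz.

10.62 kHz, 60.02 kHz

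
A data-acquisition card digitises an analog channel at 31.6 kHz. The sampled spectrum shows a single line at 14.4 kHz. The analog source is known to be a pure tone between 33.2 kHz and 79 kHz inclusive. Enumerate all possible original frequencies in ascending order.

Frequencies that alias to 14.4 kHz are k·fs ± 14.4 kHz for integer k ≥ 0.
k=0: 14.4 kHz.
k=1: 17.2 kHz, 46 kHz.
k=2: 48.8 kHz, 77.6 kHz.
k=3: 80.4 kHz, 109.2 kHz.
Within [33.2 kHz, 79 kHz]: 46 kHz, 48.8 kHz, 77.6 kHz.

46 kHz, 48.8 kHz, 77.6 kHz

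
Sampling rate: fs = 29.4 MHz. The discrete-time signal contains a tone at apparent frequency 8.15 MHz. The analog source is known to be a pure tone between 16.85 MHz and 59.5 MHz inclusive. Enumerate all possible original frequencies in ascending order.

Frequencies that alias to 8.15 MHz are k·fs ± 8.15 MHz for integer k ≥ 0.
k=0: 8.15 MHz.
k=1: 21.25 MHz, 37.55 MHz.
k=2: 50.65 MHz, 66.95 MHz.
k=3: 80.05 MHz, 96.35 MHz.
Within [16.85 MHz, 59.5 MHz]: 21.25 MHz, 37.55 MHz, 50.65 MHz.

21.25 MHz, 37.55 MHz, 50.65 MHz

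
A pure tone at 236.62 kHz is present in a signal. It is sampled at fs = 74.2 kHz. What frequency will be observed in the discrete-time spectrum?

236.62 kHz mod fs = 14.02 kHz.
14.02 kHz ≤ fs/2 = 37.1 kHz, appears at 14.02 kHz.

14.02 kHz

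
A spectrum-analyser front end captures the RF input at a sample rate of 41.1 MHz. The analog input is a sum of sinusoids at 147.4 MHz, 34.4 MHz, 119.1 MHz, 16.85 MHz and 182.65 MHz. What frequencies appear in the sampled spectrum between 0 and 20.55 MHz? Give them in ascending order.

fs/2 = 20.55 MHz.
147.4 MHz mod fs = 24.1 MHz.
24.1 MHz > fs/2 = 20.55 MHz, folds to fs − 24.1 MHz = 17 MHz.
34.4 MHz > fs/2 = 20.55 MHz, folds to fs − 34.4 MHz = 6.7 MHz.
119.1 MHz mod fs = 36.9 MHz.
36.9 MHz > fs/2 = 20.55 MHz, folds to fs − 36.9 MHz = 4.2 MHz.
16.85 MHz ≤ fs/2 = 20.55 MHz, passes unchanged.
182.65 MHz mod fs = 18.25 MHz.
18.25 MHz ≤ fs/2 = 20.55 MHz, appears at 18.25 MHz.
Distinct values: {4.2 MHz, 6.7 MHz, 16.85 MHz, 17 MHz, 18.25 MHz}.

4.2 MHz, 6.7 MHz, 16.85 MHz, 17 MHz, 18.25 MHz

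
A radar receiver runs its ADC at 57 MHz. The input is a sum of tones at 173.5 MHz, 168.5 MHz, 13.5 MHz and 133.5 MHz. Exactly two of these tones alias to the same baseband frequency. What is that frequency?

2.5 MHz

fs/2 = 28.5 MHz.
173.5 MHz mod fs = 2.5 MHz.
2.5 MHz ≤ fs/2 = 28.5 MHz, appears at 2.5 MHz.
168.5 MHz mod fs = 54.5 MHz.
54.5 MHz > fs/2 = 28.5 MHz, folds to fs − 54.5 MHz = 2.5 MHz.
13.5 MHz ≤ fs/2 = 28.5 MHz, passes unchanged.
133.5 MHz mod fs = 19.5 MHz.
19.5 MHz ≤ fs/2 = 28.5 MHz, appears at 19.5 MHz.
168.5 MHz and 173.5 MHz both map to 2.5 MHz.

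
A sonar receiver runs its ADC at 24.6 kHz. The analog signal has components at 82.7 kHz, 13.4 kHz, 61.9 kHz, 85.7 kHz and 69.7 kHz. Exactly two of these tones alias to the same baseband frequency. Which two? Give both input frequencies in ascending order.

61.9 kHz, 85.7 kHz

fs/2 = 12.3 kHz.
82.7 kHz mod fs = 8.9 kHz.
8.9 kHz ≤ fs/2 = 12.3 kHz, appears at 8.9 kHz.
13.4 kHz > fs/2 = 12.3 kHz, folds to fs − 13.4 kHz = 11.2 kHz.
61.9 kHz mod fs = 12.7 kHz.
12.7 kHz > fs/2 = 12.3 kHz, folds to fs − 12.7 kHz = 11.9 kHz.
85.7 kHz mod fs = 11.9 kHz.
11.9 kHz ≤ fs/2 = 12.3 kHz, appears at 11.9 kHz.
69.7 kHz mod fs = 20.5 kHz.
20.5 kHz > fs/2 = 12.3 kHz, folds to fs − 20.5 kHz = 4.1 kHz.
61.9 kHz and 85.7 kHz both map to 11.9 kHz.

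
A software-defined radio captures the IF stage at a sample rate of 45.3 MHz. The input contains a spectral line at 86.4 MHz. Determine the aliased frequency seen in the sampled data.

86.4 MHz mod fs = 41.1 MHz.
41.1 MHz > fs/2 = 22.65 MHz, folds to fs − 41.1 MHz = 4.2 MHz.

4.2 MHz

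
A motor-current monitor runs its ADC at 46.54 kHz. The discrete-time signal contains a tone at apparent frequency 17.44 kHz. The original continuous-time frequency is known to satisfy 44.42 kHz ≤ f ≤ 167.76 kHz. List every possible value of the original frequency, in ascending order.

Frequencies that alias to 17.44 kHz are k·fs ± 17.44 kHz for integer k ≥ 0.
k=0: 17.44 kHz.
k=1: 29.1 kHz, 63.98 kHz.
k=2: 75.64 kHz, 110.52 kHz.
k=3: 122.18 kHz, 157.06 kHz.
k=4: 168.72 kHz, 203.6 kHz.
Within [44.42 kHz, 167.76 kHz]: 63.98 kHz, 75.64 kHz, 110.52 kHz, 122.18 kHz, 157.06 kHz.

63.98 kHz, 75.64 kHz, 110.52 kHz, 122.18 kHz, 157.06 kHz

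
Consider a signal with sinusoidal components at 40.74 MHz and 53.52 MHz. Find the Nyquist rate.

107.04 MHz

Highest-frequency component: 53.52 MHz.
Nyquist rate = 2 × 53.52 MHz = 107.04 MHz.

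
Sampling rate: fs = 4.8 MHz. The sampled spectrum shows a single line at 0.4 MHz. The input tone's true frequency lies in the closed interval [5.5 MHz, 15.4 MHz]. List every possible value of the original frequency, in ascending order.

9.2 MHz, 10 MHz, 14 MHz, 14.8 MHz

Frequencies that alias to 0.4 MHz are k·fs ± 0.4 MHz for integer k ≥ 0.
k=0: 0.4 MHz.
k=1: 4.4 MHz, 5.2 MHz.
k=2: 9.2 MHz, 10 MHz.
k=3: 14 MHz, 14.8 MHz.
k=4: 18.8 MHz, 19.6 MHz.
Within [5.5 MHz, 15.4 MHz]: 9.2 MHz, 10 MHz, 14 MHz, 14.8 MHz.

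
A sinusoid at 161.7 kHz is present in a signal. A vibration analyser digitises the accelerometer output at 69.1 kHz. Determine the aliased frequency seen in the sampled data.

161.7 kHz mod fs = 23.5 kHz.
23.5 kHz ≤ fs/2 = 34.55 kHz, appears at 23.5 kHz.

23.5 kHz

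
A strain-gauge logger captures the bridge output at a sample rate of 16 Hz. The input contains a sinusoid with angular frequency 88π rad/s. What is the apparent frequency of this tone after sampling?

ω = 88π rad/s → f = ω/(2π) = 44 Hz.
44 Hz mod fs = 12 Hz.
12 Hz > fs/2 = 8 Hz, folds to fs − 12 Hz = 4 Hz.

4 Hz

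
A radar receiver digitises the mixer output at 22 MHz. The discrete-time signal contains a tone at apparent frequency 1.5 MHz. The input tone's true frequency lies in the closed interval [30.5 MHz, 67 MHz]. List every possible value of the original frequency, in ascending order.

42.5 MHz, 45.5 MHz, 64.5 MHz

Frequencies that alias to 1.5 MHz are k·fs ± 1.5 MHz for integer k ≥ 0.
k=0: 1.5 MHz.
k=1: 20.5 MHz, 23.5 MHz.
k=2: 42.5 MHz, 45.5 MHz.
k=3: 64.5 MHz, 67.5 MHz.
k=4: 86.5 MHz, 89.5 MHz.
Within [30.5 MHz, 67 MHz]: 42.5 MHz, 45.5 MHz, 64.5 MHz.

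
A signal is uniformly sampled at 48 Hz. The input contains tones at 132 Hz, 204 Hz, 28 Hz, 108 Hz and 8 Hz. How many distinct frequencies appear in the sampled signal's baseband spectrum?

3

fs/2 = 24 Hz.
132 Hz mod fs = 36 Hz.
36 Hz > fs/2 = 24 Hz, folds to fs − 36 Hz = 12 Hz.
204 Hz mod fs = 12 Hz.
12 Hz ≤ fs/2 = 24 Hz, appears at 12 Hz.
28 Hz > fs/2 = 24 Hz, folds to fs − 28 Hz = 20 Hz.
108 Hz mod fs = 12 Hz.
12 Hz ≤ fs/2 = 24 Hz, appears at 12 Hz.
8 Hz ≤ fs/2 = 24 Hz, passes unchanged.
Distinct values: {8 Hz, 12 Hz, 20 Hz} → 3.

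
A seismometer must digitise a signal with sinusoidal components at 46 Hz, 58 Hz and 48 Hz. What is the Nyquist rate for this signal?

Highest-frequency component: 58 Hz.
Nyquist rate = 2 × 58 Hz = 116 Hz.

116 Hz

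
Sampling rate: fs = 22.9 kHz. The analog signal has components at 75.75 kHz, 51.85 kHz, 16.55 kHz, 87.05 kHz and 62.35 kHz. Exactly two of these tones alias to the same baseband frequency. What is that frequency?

6.35 kHz

fs/2 = 11.45 kHz.
75.75 kHz mod fs = 7.05 kHz.
7.05 kHz ≤ fs/2 = 11.45 kHz, appears at 7.05 kHz.
51.85 kHz mod fs = 6.05 kHz.
6.05 kHz ≤ fs/2 = 11.45 kHz, appears at 6.05 kHz.
16.55 kHz > fs/2 = 11.45 kHz, folds to fs − 16.55 kHz = 6.35 kHz.
87.05 kHz mod fs = 18.35 kHz.
18.35 kHz > fs/2 = 11.45 kHz, folds to fs − 18.35 kHz = 4.55 kHz.
62.35 kHz mod fs = 16.55 kHz.
16.55 kHz > fs/2 = 11.45 kHz, folds to fs − 16.55 kHz = 6.35 kHz.
16.55 kHz and 62.35 kHz both map to 6.35 kHz.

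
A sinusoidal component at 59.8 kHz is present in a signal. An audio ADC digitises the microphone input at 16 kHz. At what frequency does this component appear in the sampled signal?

4.2 kHz

59.8 kHz mod fs = 11.8 kHz.
11.8 kHz > fs/2 = 8 kHz, folds to fs − 11.8 kHz = 4.2 kHz.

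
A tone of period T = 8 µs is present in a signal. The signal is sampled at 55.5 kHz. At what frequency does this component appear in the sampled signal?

14 kHz

T = 8 µs → f = 1/T = 125 kHz.
125 kHz mod fs = 14 kHz.
14 kHz ≤ fs/2 = 27.75 kHz, appears at 14 kHz.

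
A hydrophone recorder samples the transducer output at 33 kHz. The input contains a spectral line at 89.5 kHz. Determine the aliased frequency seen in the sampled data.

9.5 kHz

89.5 kHz mod fs = 23.5 kHz.
23.5 kHz > fs/2 = 16.5 kHz, folds to fs − 23.5 kHz = 9.5 kHz.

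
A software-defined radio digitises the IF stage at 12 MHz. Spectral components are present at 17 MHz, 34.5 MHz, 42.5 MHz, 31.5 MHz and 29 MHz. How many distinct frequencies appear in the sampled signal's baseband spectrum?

fs/2 = 6 MHz.
17 MHz mod fs = 5 MHz.
5 MHz ≤ fs/2 = 6 MHz, appears at 5 MHz.
34.5 MHz mod fs = 10.5 MHz.
10.5 MHz > fs/2 = 6 MHz, folds to fs − 10.5 MHz = 1.5 MHz.
42.5 MHz mod fs = 6.5 MHz.
6.5 MHz > fs/2 = 6 MHz, folds to fs − 6.5 MHz = 5.5 MHz.
31.5 MHz mod fs = 7.5 MHz.
7.5 MHz > fs/2 = 6 MHz, folds to fs − 7.5 MHz = 4.5 MHz.
29 MHz mod fs = 5 MHz.
5 MHz ≤ fs/2 = 6 MHz, appears at 5 MHz.
Distinct values: {1.5 MHz, 4.5 MHz, 5 MHz, 5.5 MHz} → 4.

4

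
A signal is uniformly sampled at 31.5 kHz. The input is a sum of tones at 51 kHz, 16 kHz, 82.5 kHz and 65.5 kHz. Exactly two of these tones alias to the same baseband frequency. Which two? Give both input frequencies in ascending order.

51 kHz, 82.5 kHz

fs/2 = 15.75 kHz.
51 kHz mod fs = 19.5 kHz.
19.5 kHz > fs/2 = 15.75 kHz, folds to fs − 19.5 kHz = 12 kHz.
16 kHz > fs/2 = 15.75 kHz, folds to fs − 16 kHz = 15.5 kHz.
82.5 kHz mod fs = 19.5 kHz.
19.5 kHz > fs/2 = 15.75 kHz, folds to fs − 19.5 kHz = 12 kHz.
65.5 kHz mod fs = 2.5 kHz.
2.5 kHz ≤ fs/2 = 15.75 kHz, appears at 2.5 kHz.
51 kHz and 82.5 kHz both map to 12 kHz.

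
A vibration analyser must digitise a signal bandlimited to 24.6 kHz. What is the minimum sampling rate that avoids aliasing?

49.2 kHz

Nyquist rate = 2 × 24.6 kHz = 49.2 kHz.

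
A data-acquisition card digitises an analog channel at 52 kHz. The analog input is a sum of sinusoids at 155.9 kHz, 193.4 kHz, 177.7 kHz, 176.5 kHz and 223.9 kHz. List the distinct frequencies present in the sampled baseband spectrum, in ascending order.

0.1 kHz, 14.6 kHz, 15.9 kHz, 20.5 kHz, 21.7 kHz

fs/2 = 26 kHz.
155.9 kHz mod fs = 51.9 kHz.
51.9 kHz > fs/2 = 26 kHz, folds to fs − 51.9 kHz = 0.1 kHz.
193.4 kHz mod fs = 37.4 kHz.
37.4 kHz > fs/2 = 26 kHz, folds to fs − 37.4 kHz = 14.6 kHz.
177.7 kHz mod fs = 21.7 kHz.
21.7 kHz ≤ fs/2 = 26 kHz, appears at 21.7 kHz.
176.5 kHz mod fs = 20.5 kHz.
20.5 kHz ≤ fs/2 = 26 kHz, appears at 20.5 kHz.
223.9 kHz mod fs = 15.9 kHz.
15.9 kHz ≤ fs/2 = 26 kHz, appears at 15.9 kHz.
Distinct values: {0.1 kHz, 14.6 kHz, 15.9 kHz, 20.5 kHz, 21.7 kHz}.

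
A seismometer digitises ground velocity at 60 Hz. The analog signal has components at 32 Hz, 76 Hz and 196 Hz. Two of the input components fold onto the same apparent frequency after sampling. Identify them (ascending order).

fs/2 = 30 Hz.
32 Hz > fs/2 = 30 Hz, folds to fs − 32 Hz = 28 Hz.
76 Hz mod fs = 16 Hz.
16 Hz ≤ fs/2 = 30 Hz, appears at 16 Hz.
196 Hz mod fs = 16 Hz.
16 Hz ≤ fs/2 = 30 Hz, appears at 16 Hz.
76 Hz and 196 Hz both map to 16 Hz.

76 Hz, 196 Hz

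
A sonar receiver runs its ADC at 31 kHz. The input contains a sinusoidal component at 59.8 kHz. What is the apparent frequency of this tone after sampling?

59.8 kHz mod fs = 28.8 kHz.
28.8 kHz > fs/2 = 15.5 kHz, folds to fs − 28.8 kHz = 2.2 kHz.

2.2 kHz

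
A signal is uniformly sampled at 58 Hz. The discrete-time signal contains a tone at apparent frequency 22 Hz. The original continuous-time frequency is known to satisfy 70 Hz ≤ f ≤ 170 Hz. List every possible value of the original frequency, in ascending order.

Frequencies that alias to 22 Hz are k·fs ± 22 Hz for integer k ≥ 0.
k=0: 22 Hz.
k=1: 36 Hz, 80 Hz.
k=2: 94 Hz, 138 Hz.
k=3: 152 Hz, 196 Hz.
k=4: 210 Hz, 254 Hz.
Within [70 Hz, 170 Hz]: 80 Hz, 94 Hz, 138 Hz, 152 Hz.

80 Hz, 94 Hz, 138 Hz, 152 Hz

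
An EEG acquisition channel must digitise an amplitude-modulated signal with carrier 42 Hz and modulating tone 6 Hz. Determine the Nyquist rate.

96 Hz

AM sidebands sit at fc ± fm = 36 Hz and 48 Hz.
Highest-frequency component: 48 Hz.
Nyquist rate = 2 × 48 Hz = 96 Hz.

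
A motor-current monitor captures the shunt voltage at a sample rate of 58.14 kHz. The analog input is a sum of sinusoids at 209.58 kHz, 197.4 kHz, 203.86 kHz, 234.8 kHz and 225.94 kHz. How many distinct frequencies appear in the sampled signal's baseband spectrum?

fs/2 = 29.07 kHz.
209.58 kHz mod fs = 35.16 kHz.
35.16 kHz > fs/2 = 29.07 kHz, folds to fs − 35.16 kHz = 22.98 kHz.
197.4 kHz mod fs = 22.98 kHz.
22.98 kHz ≤ fs/2 = 29.07 kHz, appears at 22.98 kHz.
203.86 kHz mod fs = 29.44 kHz.
29.44 kHz > fs/2 = 29.07 kHz, folds to fs − 29.44 kHz = 28.7 kHz.
234.8 kHz mod fs = 2.24 kHz.
2.24 kHz ≤ fs/2 = 29.07 kHz, appears at 2.24 kHz.
225.94 kHz mod fs = 51.52 kHz.
51.52 kHz > fs/2 = 29.07 kHz, folds to fs − 51.52 kHz = 6.62 kHz.
Distinct values: {2.24 kHz, 6.62 kHz, 22.98 kHz, 28.7 kHz} → 4.

4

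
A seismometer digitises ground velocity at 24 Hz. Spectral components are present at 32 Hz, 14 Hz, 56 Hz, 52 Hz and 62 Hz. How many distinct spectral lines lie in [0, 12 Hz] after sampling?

fs/2 = 12 Hz.
32 Hz mod fs = 8 Hz.
8 Hz ≤ fs/2 = 12 Hz, appears at 8 Hz.
14 Hz > fs/2 = 12 Hz, folds to fs − 14 Hz = 10 Hz.
56 Hz mod fs = 8 Hz.
8 Hz ≤ fs/2 = 12 Hz, appears at 8 Hz.
52 Hz mod fs = 4 Hz.
4 Hz ≤ fs/2 = 12 Hz, appears at 4 Hz.
62 Hz mod fs = 14 Hz.
14 Hz > fs/2 = 12 Hz, folds to fs − 14 Hz = 10 Hz.
Distinct values: {4 Hz, 8 Hz, 10 Hz} → 3.

3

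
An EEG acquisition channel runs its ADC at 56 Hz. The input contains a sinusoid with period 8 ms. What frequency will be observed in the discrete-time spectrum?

T = 8 ms → f = 1/T = 125 Hz.
125 Hz mod fs = 13 Hz.
13 Hz ≤ fs/2 = 28 Hz, appears at 13 Hz.

13 Hz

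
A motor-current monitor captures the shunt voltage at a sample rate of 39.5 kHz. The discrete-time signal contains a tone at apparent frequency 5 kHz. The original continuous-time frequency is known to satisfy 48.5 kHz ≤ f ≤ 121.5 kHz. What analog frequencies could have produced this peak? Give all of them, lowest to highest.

74 kHz, 84 kHz, 113.5 kHz

Frequencies that alias to 5 kHz are k·fs ± 5 kHz for integer k ≥ 0.
k=0: 5 kHz.
k=1: 34.5 kHz, 44.5 kHz.
k=2: 74 kHz, 84 kHz.
k=3: 113.5 kHz, 123.5 kHz.
k=4: 153 kHz, 163 kHz.
Within [48.5 kHz, 121.5 kHz]: 74 kHz, 84 kHz, 113.5 kHz.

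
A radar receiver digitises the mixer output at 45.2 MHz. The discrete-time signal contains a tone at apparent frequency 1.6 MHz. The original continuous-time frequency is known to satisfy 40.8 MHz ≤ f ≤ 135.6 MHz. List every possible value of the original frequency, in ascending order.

43.6 MHz, 46.8 MHz, 88.8 MHz, 92 MHz, 134 MHz

Frequencies that alias to 1.6 MHz are k·fs ± 1.6 MHz for integer k ≥ 0.
k=0: 1.6 MHz.
k=1: 43.6 MHz, 46.8 MHz.
k=2: 88.8 MHz, 92 MHz.
k=3: 134 MHz, 137.2 MHz.
k=4: 179.2 MHz, 182.4 MHz.
Within [40.8 MHz, 135.6 MHz]: 43.6 MHz, 46.8 MHz, 88.8 MHz, 92 MHz, 134 MHz.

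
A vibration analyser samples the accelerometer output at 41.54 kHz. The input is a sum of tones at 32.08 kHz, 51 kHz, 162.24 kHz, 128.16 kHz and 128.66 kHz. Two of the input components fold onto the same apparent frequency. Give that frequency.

fs/2 = 20.77 kHz.
32.08 kHz > fs/2 = 20.77 kHz, folds to fs − 32.08 kHz = 9.46 kHz.
51 kHz mod fs = 9.46 kHz.
9.46 kHz ≤ fs/2 = 20.77 kHz, appears at 9.46 kHz.
162.24 kHz mod fs = 37.62 kHz.
37.62 kHz > fs/2 = 20.77 kHz, folds to fs − 37.62 kHz = 3.92 kHz.
128.16 kHz mod fs = 3.54 kHz.
3.54 kHz ≤ fs/2 = 20.77 kHz, appears at 3.54 kHz.
128.66 kHz mod fs = 4.04 kHz.
4.04 kHz ≤ fs/2 = 20.77 kHz, appears at 4.04 kHz.
32.08 kHz and 51 kHz both map to 9.46 kHz.

9.46 kHz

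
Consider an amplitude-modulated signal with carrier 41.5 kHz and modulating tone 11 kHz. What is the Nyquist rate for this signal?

AM sidebands sit at fc ± fm = 30.5 kHz and 52.5 kHz.
Highest-frequency component: 52.5 kHz.
Nyquist rate = 2 × 52.5 kHz = 105 kHz.

105 kHz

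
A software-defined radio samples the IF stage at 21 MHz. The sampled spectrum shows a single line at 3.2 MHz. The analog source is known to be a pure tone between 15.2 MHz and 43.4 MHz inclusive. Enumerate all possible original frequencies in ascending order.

17.8 MHz, 24.2 MHz, 38.8 MHz

Frequencies that alias to 3.2 MHz are k·fs ± 3.2 MHz for integer k ≥ 0.
k=0: 3.2 MHz.
k=1: 17.8 MHz, 24.2 MHz.
k=2: 38.8 MHz, 45.2 MHz.
k=3: 59.8 MHz, 66.2 MHz.
Within [15.2 MHz, 43.4 MHz]: 17.8 MHz, 24.2 MHz, 38.8 MHz.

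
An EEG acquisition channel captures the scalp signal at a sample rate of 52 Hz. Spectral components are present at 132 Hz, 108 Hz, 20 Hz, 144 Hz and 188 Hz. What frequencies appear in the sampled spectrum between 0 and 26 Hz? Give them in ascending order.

fs/2 = 26 Hz.
132 Hz mod fs = 28 Hz.
28 Hz > fs/2 = 26 Hz, folds to fs − 28 Hz = 24 Hz.
108 Hz mod fs = 4 Hz.
4 Hz ≤ fs/2 = 26 Hz, appears at 4 Hz.
20 Hz ≤ fs/2 = 26 Hz, passes unchanged.
144 Hz mod fs = 40 Hz.
40 Hz > fs/2 = 26 Hz, folds to fs − 40 Hz = 12 Hz.
188 Hz mod fs = 32 Hz.
32 Hz > fs/2 = 26 Hz, folds to fs − 32 Hz = 20 Hz.
Distinct values: {4 Hz, 12 Hz, 20 Hz, 24 Hz}.

4 Hz, 12 Hz, 20 Hz, 24 Hz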